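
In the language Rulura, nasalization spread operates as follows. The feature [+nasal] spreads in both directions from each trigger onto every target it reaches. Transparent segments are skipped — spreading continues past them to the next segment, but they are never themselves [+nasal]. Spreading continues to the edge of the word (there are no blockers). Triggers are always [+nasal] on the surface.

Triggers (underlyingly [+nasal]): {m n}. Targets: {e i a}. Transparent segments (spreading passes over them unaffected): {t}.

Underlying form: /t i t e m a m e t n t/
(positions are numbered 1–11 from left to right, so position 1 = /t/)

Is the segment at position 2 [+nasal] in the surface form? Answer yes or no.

From /m/ at 5 rightward: 6 /a/ → [+nasal]; 7 /m/ is itself a trigger — this domain ends here.
From /m/ at 5 leftward: 4 /e/ → [+nasal]; 3 /t/ transparent; 2 /i/ → [+nasal]; 1 /t/ transparent; word edge.
From /m/ at 7 rightward: 8 /e/ → [+nasal]; 9 /t/ transparent; 10 /n/ is itself a trigger — this domain ends here.
From /m/ at 7 leftward: 6 /a/ → [+nasal]; 5 /m/ is itself a trigger — this domain ends here.
From /n/ at 10 rightward: 11 /t/ transparent; word edge.
From /n/ at 10 leftward: 9 /t/ transparent; 8 /e/ → [+nasal]; 7 /m/ is itself a trigger — this domain ends here.
[+nasal] positions on the surface: 2 4 5 6 7 8 10.

yes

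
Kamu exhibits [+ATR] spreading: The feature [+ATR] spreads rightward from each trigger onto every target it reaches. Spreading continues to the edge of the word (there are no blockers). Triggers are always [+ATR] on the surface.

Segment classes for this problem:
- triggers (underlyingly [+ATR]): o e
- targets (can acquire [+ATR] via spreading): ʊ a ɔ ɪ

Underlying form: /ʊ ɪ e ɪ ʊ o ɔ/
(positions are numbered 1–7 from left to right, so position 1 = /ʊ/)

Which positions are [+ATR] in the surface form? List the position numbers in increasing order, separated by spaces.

3 4 5 6 7

From /e/ at 3 rightward: 4 /ɪ/ → [+ATR]; 5 /ʊ/ → [+ATR]; 6 /o/ is itself a trigger — this domain ends here.
From /o/ at 6 rightward: 7 /ɔ/ → [+ATR]; word edge.
Targets with no active source: positions 1 2 stay [-ATR].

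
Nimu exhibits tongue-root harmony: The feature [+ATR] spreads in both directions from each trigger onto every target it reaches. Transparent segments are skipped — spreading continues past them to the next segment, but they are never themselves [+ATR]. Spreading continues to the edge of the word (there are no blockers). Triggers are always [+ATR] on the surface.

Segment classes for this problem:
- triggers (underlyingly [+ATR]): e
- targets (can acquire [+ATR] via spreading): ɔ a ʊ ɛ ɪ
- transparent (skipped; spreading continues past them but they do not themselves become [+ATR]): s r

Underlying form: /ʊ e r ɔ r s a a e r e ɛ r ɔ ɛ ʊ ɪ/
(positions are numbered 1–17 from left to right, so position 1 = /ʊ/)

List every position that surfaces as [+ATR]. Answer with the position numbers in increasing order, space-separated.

From /e/ at 2 rightward: 3 /r/ transparent; 4 /ɔ/ → [+ATR]; 5 /r/ transparent; 6 /s/ transparent; 7 /a/ → [+ATR]; 8 /a/ → [+ATR]; 9 /e/ is itself a trigger — this domain ends here.
From /e/ at 2 leftward: 1 /ʊ/ → [+ATR]; word edge.
From /e/ at 9 rightward: 10 /r/ transparent; 11 /e/ is itself a trigger — this domain ends here.
From /e/ at 9 leftward: 8 /a/ → [+ATR]; 7 /a/ → [+ATR]; 6 /s/ transparent; 5 /r/ transparent; 4 /ɔ/ → [+ATR]; 3 /r/ transparent; 2 /e/ is itself a trigger — this domain ends here.
From /e/ at 11 rightward: 12 /ɛ/ → [+ATR]; 13 /r/ transparent; 14 /ɔ/ → [+ATR]; 15 /ɛ/ → [+ATR]; 16 /ʊ/ → [+ATR]; 17 /ɪ/ → [+ATR]; word edge.
From /e/ at 11 leftward: 10 /r/ transparent; 9 /e/ is itself a trigger — this domain ends here.

1 2 4 7 8 9 11 12 14 15 16 17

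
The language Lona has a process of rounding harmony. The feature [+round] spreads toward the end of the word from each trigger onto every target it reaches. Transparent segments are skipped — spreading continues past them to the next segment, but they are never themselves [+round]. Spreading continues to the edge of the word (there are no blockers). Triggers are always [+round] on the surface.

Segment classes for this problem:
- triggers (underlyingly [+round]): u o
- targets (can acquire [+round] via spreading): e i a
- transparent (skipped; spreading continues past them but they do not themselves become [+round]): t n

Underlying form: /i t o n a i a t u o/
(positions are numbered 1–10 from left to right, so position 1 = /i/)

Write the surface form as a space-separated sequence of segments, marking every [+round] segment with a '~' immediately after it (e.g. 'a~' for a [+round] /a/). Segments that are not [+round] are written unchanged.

From /o/ at 3 rightward: 4 /n/ transparent; 5 /a/ → [+round]; 6 /i/ → [+round]; 7 /a/ → [+round]; 8 /t/ transparent; 9 /u/ is itself a trigger — this domain ends here.
From /u/ at 9 rightward: 10 /o/ is itself a trigger — this domain ends here.
From /o/ at 10 rightward: word edge.
Target with no active source: position 1 stays [-round].
[+round] positions on the surface: 3 5 6 7 9 10.

i t o~ n a~ i~ a~ t u~ o~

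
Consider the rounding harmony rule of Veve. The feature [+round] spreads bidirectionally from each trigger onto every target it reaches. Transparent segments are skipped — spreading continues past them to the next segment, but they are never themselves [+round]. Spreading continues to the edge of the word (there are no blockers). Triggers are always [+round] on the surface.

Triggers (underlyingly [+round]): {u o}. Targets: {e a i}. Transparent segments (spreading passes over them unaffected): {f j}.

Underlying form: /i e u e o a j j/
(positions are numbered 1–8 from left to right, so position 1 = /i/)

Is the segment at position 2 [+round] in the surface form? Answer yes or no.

From /u/ at 3 rightward: 4 /e/ → [+round]; 5 /o/ is itself a trigger — this domain ends here.
From /u/ at 3 leftward: 2 /e/ → [+round]; 1 /i/ → [+round]; word edge.
From /o/ at 5 rightward: 6 /a/ → [+round]; 7 /j/ transparent; 8 /j/ transparent; word edge.
From /o/ at 5 leftward: 4 /e/ → [+round]; 3 /u/ is itself a trigger — this domain ends here.
[+round] positions on the surface: 1 2 3 4 5 6.

yes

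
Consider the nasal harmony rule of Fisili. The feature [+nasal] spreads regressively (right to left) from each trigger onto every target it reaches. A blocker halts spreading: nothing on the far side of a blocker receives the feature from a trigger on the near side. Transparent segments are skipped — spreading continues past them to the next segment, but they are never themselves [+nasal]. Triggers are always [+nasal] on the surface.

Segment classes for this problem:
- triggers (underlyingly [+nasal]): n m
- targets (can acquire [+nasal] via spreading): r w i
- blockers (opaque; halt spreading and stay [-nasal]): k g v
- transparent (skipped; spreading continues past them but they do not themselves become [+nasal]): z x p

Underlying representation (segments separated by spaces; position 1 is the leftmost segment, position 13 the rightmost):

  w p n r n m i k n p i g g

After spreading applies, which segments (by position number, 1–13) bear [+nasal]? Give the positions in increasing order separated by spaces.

1 3 4 5 6 9

From /n/ at 3 leftward: 2 /p/ transparent; 1 /w/ → [+nasal]; word edge.
From /n/ at 5 leftward: 4 /r/ → [+nasal]; 3 /n/ is itself a trigger — this domain ends here.
From /m/ at 6 leftward: 5 /n/ is itself a trigger — this domain ends here.
From /n/ at 9 leftward: 8 /k/ blocks.
Targets with no active source: positions 7 11 stay [-nasal].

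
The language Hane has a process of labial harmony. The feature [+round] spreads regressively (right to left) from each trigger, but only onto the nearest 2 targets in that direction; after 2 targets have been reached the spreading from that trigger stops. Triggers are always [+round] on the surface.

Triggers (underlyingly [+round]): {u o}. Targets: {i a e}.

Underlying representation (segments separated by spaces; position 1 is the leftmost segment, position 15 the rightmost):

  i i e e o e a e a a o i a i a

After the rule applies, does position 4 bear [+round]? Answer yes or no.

yes

From /o/ at 5 leftward: 4 /e/ → [+round]; 3 /e/ → [+round]; bound reached.
From /o/ at 11 leftward: 10 /a/ → [+round]; 9 /a/ → [+round]; bound reached.
Targets with no active source: positions 1 2 6 7 8 12 13 14 15 stay [-round].
[+round] positions on the surface: 3 4 5 9 10 11.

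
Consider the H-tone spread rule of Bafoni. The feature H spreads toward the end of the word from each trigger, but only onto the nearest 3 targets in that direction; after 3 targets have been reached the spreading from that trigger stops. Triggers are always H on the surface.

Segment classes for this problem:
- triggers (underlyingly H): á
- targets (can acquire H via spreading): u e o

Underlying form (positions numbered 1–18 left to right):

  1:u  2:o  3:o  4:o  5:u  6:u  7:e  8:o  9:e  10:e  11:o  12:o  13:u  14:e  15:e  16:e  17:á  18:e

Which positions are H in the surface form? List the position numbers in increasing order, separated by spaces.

17 18

From /á/ at 17 rightward: 18 /e/ → H; word edge.
Targets with no active source: positions 1 2 3 4 5 6 7 8 9 10 11 12 13 14 15 16 stay [-high tone].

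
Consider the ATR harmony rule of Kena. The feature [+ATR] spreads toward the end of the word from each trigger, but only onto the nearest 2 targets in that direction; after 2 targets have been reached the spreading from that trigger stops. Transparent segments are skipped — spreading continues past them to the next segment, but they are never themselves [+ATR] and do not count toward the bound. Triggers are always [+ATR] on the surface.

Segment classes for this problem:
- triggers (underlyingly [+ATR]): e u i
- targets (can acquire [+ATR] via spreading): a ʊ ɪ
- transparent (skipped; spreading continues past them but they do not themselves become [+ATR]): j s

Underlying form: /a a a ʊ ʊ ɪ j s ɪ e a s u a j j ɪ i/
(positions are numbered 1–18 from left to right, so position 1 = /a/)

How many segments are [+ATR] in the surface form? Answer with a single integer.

6

From /e/ at 10 rightward: 11 /a/ → [+ATR]; 12 /s/ transparent; 13 /u/ is itself a trigger — this domain ends here.
From /u/ at 13 rightward: 14 /a/ → [+ATR]; 15 /j/ transparent; 16 /j/ transparent; 17 /ɪ/ → [+ATR]; bound reached.
From /i/ at 18 rightward: word edge.
Targets with no active source: positions 1 2 3 4 5 6 9 stay [-ATR].
[+ATR] positions on the surface: 10 11 13 14 17 18.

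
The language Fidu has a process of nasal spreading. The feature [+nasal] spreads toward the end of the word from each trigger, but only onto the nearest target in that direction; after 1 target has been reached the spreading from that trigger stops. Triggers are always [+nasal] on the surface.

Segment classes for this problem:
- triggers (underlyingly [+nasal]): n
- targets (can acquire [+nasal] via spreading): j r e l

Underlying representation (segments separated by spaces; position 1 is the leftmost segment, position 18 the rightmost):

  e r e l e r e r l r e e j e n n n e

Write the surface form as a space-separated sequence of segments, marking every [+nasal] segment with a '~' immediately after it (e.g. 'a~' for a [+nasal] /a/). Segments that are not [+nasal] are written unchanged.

e r e l e r e r l r e e j e n~ n~ n~ e~

From /n/ at 15 rightward: 16 /n/ is itself a trigger — this domain ends here.
From /n/ at 16 rightward: 17 /n/ is itself a trigger — this domain ends here.
From /n/ at 17 rightward: 18 /e/ → [+nasal]; bound reached.
Targets with no active source: positions 1 2 3 4 5 6 7 8 9 10 11 12 13 14 stay [-nasal].
[+nasal] positions on the surface: 15 16 17 18.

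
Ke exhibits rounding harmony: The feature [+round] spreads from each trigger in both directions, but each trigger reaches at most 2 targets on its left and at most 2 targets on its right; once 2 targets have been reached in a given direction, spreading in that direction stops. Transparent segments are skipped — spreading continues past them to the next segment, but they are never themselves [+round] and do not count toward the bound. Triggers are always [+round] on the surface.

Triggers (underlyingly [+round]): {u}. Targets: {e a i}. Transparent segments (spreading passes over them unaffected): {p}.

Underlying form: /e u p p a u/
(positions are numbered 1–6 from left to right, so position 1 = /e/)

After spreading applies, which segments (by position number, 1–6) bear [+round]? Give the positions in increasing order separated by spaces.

1 2 5 6

From /u/ at 2 rightward: 3 /p/ transparent; 4 /p/ transparent; 5 /a/ → [+round]; 6 /u/ is itself a trigger — this domain ends here.
From /u/ at 2 leftward: 1 /e/ → [+round]; word edge.
From /u/ at 6 rightward: word edge.
From /u/ at 6 leftward: 5 /a/ → [+round]; 4 /p/ transparent; 3 /p/ transparent; 2 /u/ is itself a trigger — this domain ends here.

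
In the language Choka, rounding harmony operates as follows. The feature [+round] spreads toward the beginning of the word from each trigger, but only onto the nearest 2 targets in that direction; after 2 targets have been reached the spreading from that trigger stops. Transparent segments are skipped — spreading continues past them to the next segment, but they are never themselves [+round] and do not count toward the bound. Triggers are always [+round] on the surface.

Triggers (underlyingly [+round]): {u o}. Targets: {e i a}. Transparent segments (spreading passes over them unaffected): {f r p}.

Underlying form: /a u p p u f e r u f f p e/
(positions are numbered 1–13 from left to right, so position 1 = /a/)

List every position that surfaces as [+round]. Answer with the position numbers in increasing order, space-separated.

From /u/ at 2 leftward: 1 /a/ → [+round]; word edge.
From /u/ at 5 leftward: 4 /p/ transparent; 3 /p/ transparent; 2 /u/ is itself a trigger — this domain ends here.
From /u/ at 9 leftward: 8 /r/ transparent; 7 /e/ → [+round]; 6 /f/ transparent; 5 /u/ is itself a trigger — this domain ends here.
Target with no active source: position 13 stays [-round].

1 2 5 7 9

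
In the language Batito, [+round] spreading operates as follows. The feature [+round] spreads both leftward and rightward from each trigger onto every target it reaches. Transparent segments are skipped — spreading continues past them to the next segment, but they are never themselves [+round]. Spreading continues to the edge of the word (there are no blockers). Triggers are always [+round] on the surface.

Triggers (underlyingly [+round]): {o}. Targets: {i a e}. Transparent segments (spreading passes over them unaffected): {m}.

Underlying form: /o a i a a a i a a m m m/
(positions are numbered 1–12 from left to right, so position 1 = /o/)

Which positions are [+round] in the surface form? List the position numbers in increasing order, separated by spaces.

From /o/ at 1 rightward: 2 /a/ → [+round]; 3 /i/ → [+round]; 4 /a/ → [+round]; 5 /a/ → [+round]; 6 /a/ → [+round]; 7 /i/ → [+round]; 8 /a/ → [+round]; 9 /a/ → [+round]; 10 /m/ transparent; 11 /m/ transparent; 12 /m/ transparent; word edge.
From /o/ at 1 leftward: word edge.

1 2 3 4 5 6 7 8 9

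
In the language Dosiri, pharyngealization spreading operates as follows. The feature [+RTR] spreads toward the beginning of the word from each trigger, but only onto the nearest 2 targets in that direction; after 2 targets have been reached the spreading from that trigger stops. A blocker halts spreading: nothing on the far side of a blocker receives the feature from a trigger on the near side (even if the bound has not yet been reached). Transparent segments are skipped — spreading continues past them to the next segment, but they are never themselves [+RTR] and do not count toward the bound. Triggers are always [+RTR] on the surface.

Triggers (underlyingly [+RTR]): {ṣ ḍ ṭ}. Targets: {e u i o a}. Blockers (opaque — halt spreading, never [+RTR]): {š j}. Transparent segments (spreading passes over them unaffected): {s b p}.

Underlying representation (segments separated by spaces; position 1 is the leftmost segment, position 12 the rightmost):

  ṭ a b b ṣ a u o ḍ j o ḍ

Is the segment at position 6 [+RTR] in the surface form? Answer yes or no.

no

From /ṭ/ at 1 leftward: word edge.
From /ṣ/ at 5 leftward: 4 /b/ transparent; 3 /b/ transparent; 2 /a/ → [+RTR]; 1 /ṭ/ is itself a trigger — this domain ends here.
From /ḍ/ at 9 leftward: 8 /o/ → [+RTR]; 7 /u/ → [+RTR]; bound reached.
From /ḍ/ at 12 leftward: 11 /o/ → [+RTR]; 10 /j/ blocks.
Target with no active source: position 6 stays [-emphatic].
[+RTR] positions on the surface: 1 2 5 7 8 9 11 12.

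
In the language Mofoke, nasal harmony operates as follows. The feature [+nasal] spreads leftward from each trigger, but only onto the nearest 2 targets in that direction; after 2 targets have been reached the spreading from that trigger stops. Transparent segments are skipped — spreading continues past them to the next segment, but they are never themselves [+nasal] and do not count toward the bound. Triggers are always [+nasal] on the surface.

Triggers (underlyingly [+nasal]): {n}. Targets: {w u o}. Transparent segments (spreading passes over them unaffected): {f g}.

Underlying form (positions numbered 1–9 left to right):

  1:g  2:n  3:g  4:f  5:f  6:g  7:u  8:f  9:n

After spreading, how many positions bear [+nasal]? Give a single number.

3

From /n/ at 2 leftward: 1 /g/ transparent; word edge.
From /n/ at 9 leftward: 8 /f/ transparent; 7 /u/ → [+nasal]; 6 /g/ transparent; 5 /f/ transparent; 4 /f/ transparent; 3 /g/ transparent; 2 /n/ is itself a trigger — this domain ends here.
[+nasal] positions on the surface: 2 7 9.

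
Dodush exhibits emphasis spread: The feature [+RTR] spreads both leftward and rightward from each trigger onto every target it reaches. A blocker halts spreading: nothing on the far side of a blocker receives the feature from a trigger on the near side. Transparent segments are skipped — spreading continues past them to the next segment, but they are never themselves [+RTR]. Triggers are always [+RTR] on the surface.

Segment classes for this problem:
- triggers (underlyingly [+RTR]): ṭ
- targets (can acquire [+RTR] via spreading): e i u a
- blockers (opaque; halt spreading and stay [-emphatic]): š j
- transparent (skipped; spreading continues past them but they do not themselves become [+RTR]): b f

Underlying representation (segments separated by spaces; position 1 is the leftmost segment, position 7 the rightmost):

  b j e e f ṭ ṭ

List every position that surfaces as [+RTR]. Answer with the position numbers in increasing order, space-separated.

3 4 6 7

From /ṭ/ at 6 rightward: 7 /ṭ/ is itself a trigger — this domain ends here.
From /ṭ/ at 6 leftward: 5 /f/ transparent; 4 /e/ → [+RTR]; 3 /e/ → [+RTR]; 2 /j/ blocks.
From /ṭ/ at 7 rightward: word edge.
From /ṭ/ at 7 leftward: 6 /ṭ/ is itself a trigger — this domain ends here.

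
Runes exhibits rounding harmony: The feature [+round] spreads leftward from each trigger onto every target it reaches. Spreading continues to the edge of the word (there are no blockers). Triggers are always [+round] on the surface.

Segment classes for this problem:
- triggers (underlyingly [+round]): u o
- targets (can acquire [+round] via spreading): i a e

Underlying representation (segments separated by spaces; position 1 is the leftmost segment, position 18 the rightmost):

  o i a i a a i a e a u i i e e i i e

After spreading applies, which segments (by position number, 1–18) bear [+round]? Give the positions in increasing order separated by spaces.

From /o/ at 1 leftward: word edge.
From /u/ at 11 leftward: 10 /a/ → [+round]; 9 /e/ → [+round]; 8 /a/ → [+round]; 7 /i/ → [+round]; 6 /a/ → [+round]; 5 /a/ → [+round]; 4 /i/ → [+round]; 3 /a/ → [+round]; 2 /i/ → [+round]; 1 /o/ is itself a trigger — this domain ends here.
Targets with no active source: positions 12 13 14 15 16 17 18 stay [-round].

1 2 3 4 5 6 7 8 9 10 11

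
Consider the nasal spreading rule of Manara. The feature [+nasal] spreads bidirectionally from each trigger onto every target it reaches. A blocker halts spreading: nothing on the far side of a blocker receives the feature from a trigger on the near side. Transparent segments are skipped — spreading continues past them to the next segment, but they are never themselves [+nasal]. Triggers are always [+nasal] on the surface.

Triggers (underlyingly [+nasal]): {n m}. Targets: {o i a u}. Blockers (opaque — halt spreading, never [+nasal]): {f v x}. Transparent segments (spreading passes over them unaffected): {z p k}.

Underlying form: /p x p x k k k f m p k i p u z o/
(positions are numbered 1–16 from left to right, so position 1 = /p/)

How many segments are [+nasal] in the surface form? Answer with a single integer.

From /m/ at 9 rightward: 10 /p/ transparent; 11 /k/ transparent; 12 /i/ → [+nasal]; 13 /p/ transparent; 14 /u/ → [+nasal]; 15 /z/ transparent; 16 /o/ → [+nasal]; word edge.
From /m/ at 9 leftward: 8 /f/ blocks.
[+nasal] positions on the surface: 9 12 14 16.

4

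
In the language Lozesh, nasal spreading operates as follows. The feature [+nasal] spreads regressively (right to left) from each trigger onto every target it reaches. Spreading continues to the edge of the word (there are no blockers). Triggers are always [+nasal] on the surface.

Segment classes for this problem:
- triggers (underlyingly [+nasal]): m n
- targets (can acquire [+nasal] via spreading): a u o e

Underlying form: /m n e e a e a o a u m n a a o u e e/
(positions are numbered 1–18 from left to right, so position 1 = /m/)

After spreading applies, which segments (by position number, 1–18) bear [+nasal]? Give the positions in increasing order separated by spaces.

1 2 3 4 5 6 7 8 9 10 11 12

From /m/ at 1 leftward: word edge.
From /n/ at 2 leftward: 1 /m/ is itself a trigger — this domain ends here.
From /m/ at 11 leftward: 10 /u/ → [+nasal]; 9 /a/ → [+nasal]; 8 /o/ → [+nasal]; 7 /a/ → [+nasal]; 6 /e/ → [+nasal]; 5 /a/ → [+nasal]; 4 /e/ → [+nasal]; 3 /e/ → [+nasal]; 2 /n/ is itself a trigger — this domain ends here.
From /n/ at 12 leftward: 11 /m/ is itself a trigger — this domain ends here.
Targets with no active source: positions 13 14 15 16 17 18 stay [-nasal].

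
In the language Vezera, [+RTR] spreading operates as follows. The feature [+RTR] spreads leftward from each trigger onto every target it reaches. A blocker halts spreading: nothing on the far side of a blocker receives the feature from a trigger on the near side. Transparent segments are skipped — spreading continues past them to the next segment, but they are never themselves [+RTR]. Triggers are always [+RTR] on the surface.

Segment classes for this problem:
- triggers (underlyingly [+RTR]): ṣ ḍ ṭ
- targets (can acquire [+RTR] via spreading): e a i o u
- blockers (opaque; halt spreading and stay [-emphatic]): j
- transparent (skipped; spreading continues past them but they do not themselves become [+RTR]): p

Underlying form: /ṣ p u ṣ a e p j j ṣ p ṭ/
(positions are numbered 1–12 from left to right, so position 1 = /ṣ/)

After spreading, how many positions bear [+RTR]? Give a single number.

5

From /ṣ/ at 1 leftward: word edge.
From /ṣ/ at 4 leftward: 3 /u/ → [+RTR]; 2 /p/ transparent; 1 /ṣ/ is itself a trigger — this domain ends here.
From /ṣ/ at 10 leftward: 9 /j/ blocks.
From /ṭ/ at 12 leftward: 11 /p/ transparent; 10 /ṣ/ is itself a trigger — this domain ends here.
Targets with no active source: positions 5 6 stay [-emphatic].
[+RTR] positions on the surface: 1 3 4 10 12.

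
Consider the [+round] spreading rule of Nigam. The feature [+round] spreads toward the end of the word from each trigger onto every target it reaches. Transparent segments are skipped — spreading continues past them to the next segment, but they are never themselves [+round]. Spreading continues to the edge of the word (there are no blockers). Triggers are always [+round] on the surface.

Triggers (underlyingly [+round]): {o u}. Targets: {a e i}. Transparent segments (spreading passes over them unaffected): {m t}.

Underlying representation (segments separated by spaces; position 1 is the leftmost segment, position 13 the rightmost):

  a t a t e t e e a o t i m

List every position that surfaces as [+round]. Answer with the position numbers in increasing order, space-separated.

10 12

From /o/ at 10 rightward: 11 /t/ transparent; 12 /i/ → [+round]; 13 /m/ transparent; word edge.
Targets with no active source: positions 1 3 5 7 8 9 stay [-round].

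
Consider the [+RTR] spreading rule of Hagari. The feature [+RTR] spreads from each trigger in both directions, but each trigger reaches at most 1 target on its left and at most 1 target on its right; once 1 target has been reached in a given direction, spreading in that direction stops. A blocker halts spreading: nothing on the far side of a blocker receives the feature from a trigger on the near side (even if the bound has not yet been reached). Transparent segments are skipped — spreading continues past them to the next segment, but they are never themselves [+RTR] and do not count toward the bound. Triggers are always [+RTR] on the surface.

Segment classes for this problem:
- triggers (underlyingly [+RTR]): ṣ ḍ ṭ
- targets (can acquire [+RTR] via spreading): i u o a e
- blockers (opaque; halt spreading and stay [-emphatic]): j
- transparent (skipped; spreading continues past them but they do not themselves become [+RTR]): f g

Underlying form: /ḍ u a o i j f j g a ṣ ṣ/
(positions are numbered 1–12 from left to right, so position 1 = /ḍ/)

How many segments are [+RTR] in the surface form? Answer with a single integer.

From /ḍ/ at 1 rightward: 2 /u/ → [+RTR]; bound reached.
From /ḍ/ at 1 leftward: word edge.
From /ṣ/ at 11 rightward: 12 /ṣ/ is itself a trigger — this domain ends here.
From /ṣ/ at 11 leftward: 10 /a/ → [+RTR]; bound reached.
From /ṣ/ at 12 rightward: word edge.
From /ṣ/ at 12 leftward: 11 /ṣ/ is itself a trigger — this domain ends here.
Targets with no active source: positions 3 4 5 stay [-emphatic].
[+RTR] positions on the surface: 1 2 10 11 12.

5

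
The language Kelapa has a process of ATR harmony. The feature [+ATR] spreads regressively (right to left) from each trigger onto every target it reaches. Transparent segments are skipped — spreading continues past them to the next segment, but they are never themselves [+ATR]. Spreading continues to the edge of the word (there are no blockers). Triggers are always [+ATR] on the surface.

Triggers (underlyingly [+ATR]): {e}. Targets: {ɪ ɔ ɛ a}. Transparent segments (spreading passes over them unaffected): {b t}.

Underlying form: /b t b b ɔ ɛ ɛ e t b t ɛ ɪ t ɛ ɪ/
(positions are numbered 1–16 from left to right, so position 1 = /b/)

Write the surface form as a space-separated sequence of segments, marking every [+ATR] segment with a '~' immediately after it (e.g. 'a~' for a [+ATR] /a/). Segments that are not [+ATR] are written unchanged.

From /e/ at 8 leftward: 7 /ɛ/ → [+ATR]; 6 /ɛ/ → [+ATR]; 5 /ɔ/ → [+ATR]; 4 /b/ transparent; 3 /b/ transparent; 2 /t/ transparent; 1 /b/ transparent; word edge.
Targets with no active source: positions 12 13 15 16 stay [-ATR].
[+ATR] positions on the surface: 5 6 7 8.

b t b b ɔ~ ɛ~ ɛ~ e~ t b t ɛ ɪ t ɛ ɪ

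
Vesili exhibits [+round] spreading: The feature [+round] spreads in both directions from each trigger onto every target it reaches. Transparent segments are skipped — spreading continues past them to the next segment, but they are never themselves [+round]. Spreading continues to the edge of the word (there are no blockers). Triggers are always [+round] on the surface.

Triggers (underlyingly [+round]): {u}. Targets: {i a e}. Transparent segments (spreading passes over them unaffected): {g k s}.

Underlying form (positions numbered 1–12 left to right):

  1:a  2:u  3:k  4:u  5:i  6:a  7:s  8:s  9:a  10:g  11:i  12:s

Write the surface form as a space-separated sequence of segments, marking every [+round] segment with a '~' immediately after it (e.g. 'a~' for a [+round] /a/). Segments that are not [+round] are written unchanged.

a~ u~ k u~ i~ a~ s s a~ g i~ s

From /u/ at 2 rightward: 3 /k/ transparent; 4 /u/ is itself a trigger — this domain ends here.
From /u/ at 2 leftward: 1 /a/ → [+round]; word edge.
From /u/ at 4 rightward: 5 /i/ → [+round]; 6 /a/ → [+round]; 7 /s/ transparent; 8 /s/ transparent; 9 /a/ → [+round]; 10 /g/ transparent; 11 /i/ → [+round]; 12 /s/ transparent; word edge.
From /u/ at 4 leftward: 3 /k/ transparent; 2 /u/ is itself a trigger — this domain ends here.
[+round] positions on the surface: 1 2 4 5 6 9 11.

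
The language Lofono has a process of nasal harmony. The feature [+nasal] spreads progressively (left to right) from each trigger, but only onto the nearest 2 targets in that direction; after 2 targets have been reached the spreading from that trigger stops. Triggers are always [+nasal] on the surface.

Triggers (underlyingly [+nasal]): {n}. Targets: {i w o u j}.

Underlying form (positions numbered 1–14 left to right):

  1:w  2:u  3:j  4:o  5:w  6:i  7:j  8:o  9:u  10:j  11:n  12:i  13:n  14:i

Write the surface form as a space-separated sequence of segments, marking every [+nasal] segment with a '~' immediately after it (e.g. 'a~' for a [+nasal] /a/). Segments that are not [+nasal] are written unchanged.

w u j o w i j o u j n~ i~ n~ i~

From /n/ at 11 rightward: 12 /i/ → [+nasal]; 13 /n/ is itself a trigger — this domain ends here.
From /n/ at 13 rightward: 14 /i/ → [+nasal]; word edge.
Targets with no active source: positions 1 2 3 4 5 6 7 8 9 10 stay [-nasal].
[+nasal] positions on the surface: 11 12 13 14.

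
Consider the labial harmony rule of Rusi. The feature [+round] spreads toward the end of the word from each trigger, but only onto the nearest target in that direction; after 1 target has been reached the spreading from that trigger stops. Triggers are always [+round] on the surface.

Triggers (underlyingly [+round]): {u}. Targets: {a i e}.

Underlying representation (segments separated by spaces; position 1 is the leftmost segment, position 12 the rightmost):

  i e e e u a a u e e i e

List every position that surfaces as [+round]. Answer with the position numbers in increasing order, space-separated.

From /u/ at 5 rightward: 6 /a/ → [+round]; bound reached.
From /u/ at 8 rightward: 9 /e/ → [+round]; bound reached.
Targets with no active source: positions 1 2 3 4 7 10 11 12 stay [-round].

5 6 8 9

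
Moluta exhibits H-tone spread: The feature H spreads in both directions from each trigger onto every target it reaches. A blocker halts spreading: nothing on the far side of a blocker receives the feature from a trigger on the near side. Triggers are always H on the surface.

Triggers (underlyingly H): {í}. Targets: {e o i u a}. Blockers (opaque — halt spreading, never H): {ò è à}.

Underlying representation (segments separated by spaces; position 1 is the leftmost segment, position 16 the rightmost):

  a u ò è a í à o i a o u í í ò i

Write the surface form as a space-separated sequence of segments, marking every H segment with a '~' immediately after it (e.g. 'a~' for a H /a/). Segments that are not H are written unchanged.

From /í/ at 6 rightward: 7 /à/ blocks.
From /í/ at 6 leftward: 5 /a/ → H; 4 /è/ blocks.
From /í/ at 13 rightward: 14 /í/ is itself a trigger — this domain ends here.
From /í/ at 13 leftward: 12 /u/ → H; 11 /o/ → H; 10 /a/ → H; 9 /i/ → H; 8 /o/ → H; 7 /à/ blocks.
From /í/ at 14 rightward: 15 /ò/ blocks.
From /í/ at 14 leftward: 13 /í/ is itself a trigger — this domain ends here.
Targets with no active source: positions 1 2 16 stay [-high tone].
H positions on the surface: 5 6 8 9 10 11 12 13 14.

a u ò è a~ í~ à o~ i~ a~ o~ u~ í~ í~ ò i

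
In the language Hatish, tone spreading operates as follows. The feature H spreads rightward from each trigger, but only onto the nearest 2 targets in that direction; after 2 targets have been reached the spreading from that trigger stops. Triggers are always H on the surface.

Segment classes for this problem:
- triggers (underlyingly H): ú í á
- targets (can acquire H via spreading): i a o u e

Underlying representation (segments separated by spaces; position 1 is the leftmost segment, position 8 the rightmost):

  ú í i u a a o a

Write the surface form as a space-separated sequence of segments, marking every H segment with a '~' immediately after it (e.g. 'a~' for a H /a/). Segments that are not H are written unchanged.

From /ú/ at 1 rightward: 2 /í/ is itself a trigger — this domain ends here.
From /í/ at 2 rightward: 3 /i/ → H; 4 /u/ → H; bound reached.
Targets with no active source: positions 5 6 7 8 stay [-high tone].
H positions on the surface: 1 2 3 4.

ú~ í~ i~ u~ a a o a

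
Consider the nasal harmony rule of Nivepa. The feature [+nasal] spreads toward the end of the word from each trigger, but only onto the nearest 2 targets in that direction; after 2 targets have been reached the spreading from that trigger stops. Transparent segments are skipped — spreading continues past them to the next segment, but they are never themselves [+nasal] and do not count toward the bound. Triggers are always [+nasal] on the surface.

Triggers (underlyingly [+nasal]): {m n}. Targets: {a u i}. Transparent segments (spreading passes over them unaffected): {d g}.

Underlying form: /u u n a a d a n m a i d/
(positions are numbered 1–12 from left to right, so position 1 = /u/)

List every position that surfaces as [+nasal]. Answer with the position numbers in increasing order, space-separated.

From /n/ at 3 rightward: 4 /a/ → [+nasal]; 5 /a/ → [+nasal]; bound reached.
From /n/ at 8 rightward: 9 /m/ is itself a trigger — this domain ends here.
From /m/ at 9 rightward: 10 /a/ → [+nasal]; 11 /i/ → [+nasal]; bound reached.
Targets with no active source: positions 1 2 7 stay [-nasal].

3 4 5 8 9 10 11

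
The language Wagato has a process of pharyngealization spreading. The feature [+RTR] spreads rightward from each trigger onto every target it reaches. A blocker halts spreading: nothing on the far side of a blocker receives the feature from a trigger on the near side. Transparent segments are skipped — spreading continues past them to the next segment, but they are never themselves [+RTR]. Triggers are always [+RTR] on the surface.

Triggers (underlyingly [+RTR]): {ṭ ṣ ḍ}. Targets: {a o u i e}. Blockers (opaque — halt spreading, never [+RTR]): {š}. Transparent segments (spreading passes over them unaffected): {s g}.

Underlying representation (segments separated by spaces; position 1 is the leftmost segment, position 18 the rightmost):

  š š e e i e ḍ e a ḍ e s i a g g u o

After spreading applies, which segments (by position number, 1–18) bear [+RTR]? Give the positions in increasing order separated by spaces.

7 8 9 10 11 13 14 17 18

From /ḍ/ at 7 rightward: 8 /e/ → [+RTR]; 9 /a/ → [+RTR]; 10 /ḍ/ is itself a trigger — this domain ends here.
From /ḍ/ at 10 rightward: 11 /e/ → [+RTR]; 12 /s/ transparent; 13 /i/ → [+RTR]; 14 /a/ → [+RTR]; 15 /g/ transparent; 16 /g/ transparent; 17 /u/ → [+RTR]; 18 /o/ → [+RTR]; word edge.
Targets with no active source: positions 3 4 5 6 stay [-emphatic].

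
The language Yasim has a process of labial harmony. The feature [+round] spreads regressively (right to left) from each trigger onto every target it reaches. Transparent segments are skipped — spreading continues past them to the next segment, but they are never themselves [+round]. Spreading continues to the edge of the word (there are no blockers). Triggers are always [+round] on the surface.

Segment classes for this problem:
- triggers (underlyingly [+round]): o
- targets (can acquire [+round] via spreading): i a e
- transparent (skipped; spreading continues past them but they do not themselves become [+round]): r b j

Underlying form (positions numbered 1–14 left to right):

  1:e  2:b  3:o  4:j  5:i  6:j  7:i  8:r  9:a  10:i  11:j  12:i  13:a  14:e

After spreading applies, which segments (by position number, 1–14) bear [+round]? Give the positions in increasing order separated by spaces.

1 3

From /o/ at 3 leftward: 2 /b/ transparent; 1 /e/ → [+round]; word edge.
Targets with no active source: positions 5 7 9 10 12 13 14 stay [-round].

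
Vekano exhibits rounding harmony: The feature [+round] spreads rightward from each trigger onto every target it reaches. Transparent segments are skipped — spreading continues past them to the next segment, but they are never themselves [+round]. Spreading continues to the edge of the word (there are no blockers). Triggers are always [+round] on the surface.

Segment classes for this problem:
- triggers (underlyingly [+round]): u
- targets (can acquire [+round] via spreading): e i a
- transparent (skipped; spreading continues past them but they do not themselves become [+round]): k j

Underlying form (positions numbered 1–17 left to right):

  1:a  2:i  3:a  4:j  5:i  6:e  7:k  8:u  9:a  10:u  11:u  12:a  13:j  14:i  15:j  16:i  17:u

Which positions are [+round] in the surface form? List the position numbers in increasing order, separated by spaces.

8 9 10 11 12 14 16 17

From /u/ at 8 rightward: 9 /a/ → [+round]; 10 /u/ is itself a trigger — this domain ends here.
From /u/ at 10 rightward: 11 /u/ is itself a trigger — this domain ends here.
From /u/ at 11 rightward: 12 /a/ → [+round]; 13 /j/ transparent; 14 /i/ → [+round]; 15 /j/ transparent; 16 /i/ → [+round]; 17 /u/ is itself a trigger — this domain ends here.
From /u/ at 17 rightward: word edge.
Targets with no active source: positions 1 2 3 5 6 stay [-round].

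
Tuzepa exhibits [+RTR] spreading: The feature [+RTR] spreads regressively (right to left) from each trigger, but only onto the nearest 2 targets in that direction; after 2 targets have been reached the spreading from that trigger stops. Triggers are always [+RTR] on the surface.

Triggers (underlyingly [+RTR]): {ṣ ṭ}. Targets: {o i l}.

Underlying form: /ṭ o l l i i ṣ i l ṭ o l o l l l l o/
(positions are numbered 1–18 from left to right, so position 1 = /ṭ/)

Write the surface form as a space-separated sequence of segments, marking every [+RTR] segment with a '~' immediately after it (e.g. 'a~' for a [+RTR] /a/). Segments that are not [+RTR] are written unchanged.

From /ṭ/ at 1 leftward: word edge.
From /ṣ/ at 7 leftward: 6 /i/ → [+RTR]; 5 /i/ → [+RTR]; bound reached.
From /ṭ/ at 10 leftward: 9 /l/ → [+RTR]; 8 /i/ → [+RTR]; bound reached.
Targets with no active source: positions 2 3 4 11 12 13 14 15 16 17 18 stay [-emphatic].
[+RTR] positions on the surface: 1 5 6 7 8 9 10.

ṭ~ o l l i~ i~ ṣ~ i~ l~ ṭ~ o l o l l l l o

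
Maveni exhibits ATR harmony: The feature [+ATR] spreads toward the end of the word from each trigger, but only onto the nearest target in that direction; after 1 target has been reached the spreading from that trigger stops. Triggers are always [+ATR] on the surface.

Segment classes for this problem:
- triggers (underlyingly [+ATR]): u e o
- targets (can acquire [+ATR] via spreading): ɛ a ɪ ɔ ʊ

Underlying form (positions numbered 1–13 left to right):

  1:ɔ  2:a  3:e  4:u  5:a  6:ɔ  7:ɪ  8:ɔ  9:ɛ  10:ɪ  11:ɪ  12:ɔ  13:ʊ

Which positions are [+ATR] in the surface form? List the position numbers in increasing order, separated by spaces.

3 4 5

From /e/ at 3 rightward: 4 /u/ is itself a trigger — this domain ends here.
From /u/ at 4 rightward: 5 /a/ → [+ATR]; bound reached.
Targets with no active source: positions 1 2 6 7 8 9 10 11 12 13 stay [-ATR].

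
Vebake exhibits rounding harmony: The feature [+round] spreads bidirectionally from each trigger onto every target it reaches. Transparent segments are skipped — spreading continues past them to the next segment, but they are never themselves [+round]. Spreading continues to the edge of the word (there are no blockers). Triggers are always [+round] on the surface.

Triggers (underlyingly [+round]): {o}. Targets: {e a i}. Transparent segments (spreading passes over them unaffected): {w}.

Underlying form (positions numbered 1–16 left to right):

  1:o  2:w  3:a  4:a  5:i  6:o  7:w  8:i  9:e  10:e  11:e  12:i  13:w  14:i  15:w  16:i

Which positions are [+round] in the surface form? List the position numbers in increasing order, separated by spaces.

1 3 4 5 6 8 9 10 11 12 14 16

From /o/ at 1 rightward: 2 /w/ transparent; 3 /a/ → [+round]; 4 /a/ → [+round]; 5 /i/ → [+round]; 6 /o/ is itself a trigger — this domain ends here.
From /o/ at 1 leftward: word edge.
From /o/ at 6 rightward: 7 /w/ transparent; 8 /i/ → [+round]; 9 /e/ → [+round]; 10 /e/ → [+round]; 11 /e/ → [+round]; 12 /i/ → [+round]; 13 /w/ transparent; 14 /i/ → [+round]; 15 /w/ transparent; 16 /i/ → [+round]; word edge.
From /o/ at 6 leftward: 5 /i/ → [+round]; 4 /a/ → [+round]; 3 /a/ → [+round]; 2 /w/ transparent; 1 /o/ is itself a trigger — this domain ends here.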